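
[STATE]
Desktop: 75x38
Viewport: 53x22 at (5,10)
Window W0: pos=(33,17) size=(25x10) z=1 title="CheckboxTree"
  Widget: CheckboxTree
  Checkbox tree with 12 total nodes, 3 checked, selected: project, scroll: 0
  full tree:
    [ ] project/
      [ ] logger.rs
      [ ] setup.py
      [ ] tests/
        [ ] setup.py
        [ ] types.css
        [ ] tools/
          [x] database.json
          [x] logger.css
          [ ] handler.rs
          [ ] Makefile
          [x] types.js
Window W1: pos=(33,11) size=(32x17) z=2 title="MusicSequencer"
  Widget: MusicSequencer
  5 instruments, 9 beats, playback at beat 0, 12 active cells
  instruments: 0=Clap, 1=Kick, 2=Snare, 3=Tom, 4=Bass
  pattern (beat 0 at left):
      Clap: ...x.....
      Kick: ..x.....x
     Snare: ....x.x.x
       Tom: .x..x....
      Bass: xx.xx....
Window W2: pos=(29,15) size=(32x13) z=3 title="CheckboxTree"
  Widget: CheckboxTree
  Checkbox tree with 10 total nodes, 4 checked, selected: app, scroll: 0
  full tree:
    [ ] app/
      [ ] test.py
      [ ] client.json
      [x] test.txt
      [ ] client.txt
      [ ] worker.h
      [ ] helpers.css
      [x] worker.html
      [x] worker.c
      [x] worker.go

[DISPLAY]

                                                     
                            ┏━━━━━━━━━━━━━━━━━━━━━━━━
                            ┃ MusicSequencer         
                            ┠────────────────────────
                            ┃      ▼12345678         
                        ┏━━━━━━━━━━━━━━━━━━━━━━━━━━━━
                        ┃ CheckboxTree               
                        ┠────────────────────────────
                        ┃>[-] app/                   
                        ┃   [ ] test.py              
                        ┃   [ ] client.json          
                        ┃   [x] test.txt             
                        ┃   [ ] client.txt           
                        ┃   [ ] worker.h             
                        ┃   [ ] helpers.css          
                        ┃   [x] worker.html          
                        ┃   [x] worker.c             
                        ┗━━━━━━━━━━━━━━━━━━━━━━━━━━━━
                                                     
                                                     
                                                     
                                                     


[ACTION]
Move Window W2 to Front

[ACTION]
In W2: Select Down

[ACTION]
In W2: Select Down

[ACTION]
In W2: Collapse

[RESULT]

                                                     
                            ┏━━━━━━━━━━━━━━━━━━━━━━━━
                            ┃ MusicSequencer         
                            ┠────────────────────────
                            ┃      ▼12345678         
                        ┏━━━━━━━━━━━━━━━━━━━━━━━━━━━━
                        ┃ CheckboxTree               
                        ┠────────────────────────────
                        ┃ [-] app/                   
                        ┃   [ ] test.py              
                        ┃>  [ ] client.json          
                        ┃   [x] test.txt             
                        ┃   [ ] client.txt           
                        ┃   [ ] worker.h             
                        ┃   [ ] helpers.css          
                        ┃   [x] worker.html          
                        ┃   [x] worker.c             
                        ┗━━━━━━━━━━━━━━━━━━━━━━━━━━━━
                                                     
                                                     
                                                     
                                                     


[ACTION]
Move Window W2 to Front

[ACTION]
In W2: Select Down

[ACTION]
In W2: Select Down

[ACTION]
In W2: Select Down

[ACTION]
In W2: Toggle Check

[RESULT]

                                                     
                            ┏━━━━━━━━━━━━━━━━━━━━━━━━
                            ┃ MusicSequencer         
                            ┠────────────────────────
                            ┃      ▼12345678         
                        ┏━━━━━━━━━━━━━━━━━━━━━━━━━━━━
                        ┃ CheckboxTree               
                        ┠────────────────────────────
                        ┃ [-] app/                   
                        ┃   [ ] test.py              
                        ┃   [ ] client.json          
                        ┃   [x] test.txt             
                        ┃   [ ] client.txt           
                        ┃>  [x] worker.h             
                        ┃   [ ] helpers.css          
                        ┃   [x] worker.html          
                        ┃   [x] worker.c             
                        ┗━━━━━━━━━━━━━━━━━━━━━━━━━━━━
                                                     
                                                     
                                                     
                                                     


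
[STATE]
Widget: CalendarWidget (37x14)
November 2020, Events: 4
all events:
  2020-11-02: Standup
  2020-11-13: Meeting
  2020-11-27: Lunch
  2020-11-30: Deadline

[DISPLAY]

            November 2020            
Mo Tu We Th Fr Sa Su                 
                   1                 
 2*  3  4  5  6  7  8                
 9 10 11 12 13* 14 15                
16 17 18 19 20 21 22                 
23 24 25 26 27* 28 29                
30*                                  
                                     
                                     
                                     
                                     
                                     
                                     


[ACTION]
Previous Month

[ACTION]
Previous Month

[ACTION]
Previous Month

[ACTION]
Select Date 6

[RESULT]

             August 2020             
Mo Tu We Th Fr Sa Su                 
                1  2                 
 3  4  5 [ 6]  7  8  9               
10 11 12 13 14 15 16                 
17 18 19 20 21 22 23                 
24 25 26 27 28 29 30                 
31                                   
                                     
                                     
                                     
                                     
                                     
                                     


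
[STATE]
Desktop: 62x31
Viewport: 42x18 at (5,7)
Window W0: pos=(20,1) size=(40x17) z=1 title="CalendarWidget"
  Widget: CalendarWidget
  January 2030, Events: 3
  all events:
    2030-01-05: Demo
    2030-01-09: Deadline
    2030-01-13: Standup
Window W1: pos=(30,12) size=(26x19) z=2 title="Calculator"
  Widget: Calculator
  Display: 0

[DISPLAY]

               ┃ 7  8  9* 10 11 12 13*    
               ┃14 15 16 17 18 19 20      
               ┃21 22 23 24 25 26 27      
               ┃28 29 30 31               
               ┃                          
               ┃         ┏━━━━━━━━━━━━━━━━
               ┃         ┃ Calculator     
               ┃         ┠────────────────
               ┃         ┃                
               ┃         ┃┌───┬───┬───┬───
               ┗━━━━━━━━━┃│ 7 │ 8 │ 9 │ ÷ 
                         ┃├───┼───┼───┼───
                         ┃│ 4 │ 5 │ 6 │ × 
                         ┃├───┼───┼───┼───
                         ┃│ 1 │ 2 │ 3 │ - 
                         ┃├───┼───┼───┼───
                         ┃│ 0 │ . │ = │ + 
                         ┃├───┼───┼───┼───


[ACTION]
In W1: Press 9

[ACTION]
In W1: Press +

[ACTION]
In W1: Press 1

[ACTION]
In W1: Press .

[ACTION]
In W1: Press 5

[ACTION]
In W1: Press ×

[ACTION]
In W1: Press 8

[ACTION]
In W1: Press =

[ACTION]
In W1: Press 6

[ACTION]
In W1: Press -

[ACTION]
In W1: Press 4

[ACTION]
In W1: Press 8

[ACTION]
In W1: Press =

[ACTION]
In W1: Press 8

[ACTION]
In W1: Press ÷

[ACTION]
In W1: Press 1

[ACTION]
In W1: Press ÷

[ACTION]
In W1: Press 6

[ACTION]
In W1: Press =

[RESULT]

               ┃ 7  8  9* 10 11 12 13*    
               ┃14 15 16 17 18 19 20      
               ┃21 22 23 24 25 26 27      
               ┃28 29 30 31               
               ┃                          
               ┃         ┏━━━━━━━━━━━━━━━━
               ┃         ┃ Calculator     
               ┃         ┠────────────────
               ┃         ┃             1.3
               ┃         ┃┌───┬───┬───┬───
               ┗━━━━━━━━━┃│ 7 │ 8 │ 9 │ ÷ 
                         ┃├───┼───┼───┼───
                         ┃│ 4 │ 5 │ 6 │ × 
                         ┃├───┼───┼───┼───
                         ┃│ 1 │ 2 │ 3 │ - 
                         ┃├───┼───┼───┼───
                         ┃│ 0 │ . │ = │ + 
                         ┃├───┼───┼───┼───


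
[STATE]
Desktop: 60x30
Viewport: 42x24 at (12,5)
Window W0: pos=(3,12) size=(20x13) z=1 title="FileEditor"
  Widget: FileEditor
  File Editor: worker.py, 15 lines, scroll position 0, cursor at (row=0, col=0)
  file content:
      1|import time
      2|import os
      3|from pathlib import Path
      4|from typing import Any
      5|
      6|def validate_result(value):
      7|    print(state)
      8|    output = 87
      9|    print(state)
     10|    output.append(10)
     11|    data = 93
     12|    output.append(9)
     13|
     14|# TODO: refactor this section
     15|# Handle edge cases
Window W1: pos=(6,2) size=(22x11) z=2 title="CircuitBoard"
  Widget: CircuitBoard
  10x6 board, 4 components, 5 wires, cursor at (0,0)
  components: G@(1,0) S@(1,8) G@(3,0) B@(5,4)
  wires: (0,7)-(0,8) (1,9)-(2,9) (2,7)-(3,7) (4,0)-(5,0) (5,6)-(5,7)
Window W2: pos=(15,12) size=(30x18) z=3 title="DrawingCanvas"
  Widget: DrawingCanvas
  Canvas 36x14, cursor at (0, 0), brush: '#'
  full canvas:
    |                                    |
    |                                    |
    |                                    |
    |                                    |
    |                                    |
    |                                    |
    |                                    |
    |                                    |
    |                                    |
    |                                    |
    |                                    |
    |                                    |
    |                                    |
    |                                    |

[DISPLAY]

1 2 3 4 5 6 7 8┃                          
]              ┃                          
               ┃                          
               ┃                          
               ┃                          
               ┃                          
               ┃                          
━━━┏━━━━━━━━━━━━━━━━━━━━━━━━━━━━┓         
tor┃ DrawingCanvas              ┃         
───┠────────────────────────────┨         
ime┃+                           ┃         
s  ┃                            ┃         
hli┃                            ┃         
ing┃                            ┃         
   ┃                            ┃         
dat┃                            ┃         
t(s┃                            ┃         
ut ┃                            ┃         
t(s┃                            ┃         
━━━┃                            ┃         
   ┃                            ┃         
   ┃                            ┃         
   ┃                            ┃         
   ┃                            ┃         


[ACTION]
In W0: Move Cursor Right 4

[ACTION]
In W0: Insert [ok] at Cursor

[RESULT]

1 2 3 4 5 6 7 8┃                          
]              ┃                          
               ┃                          
               ┃                          
               ┃                          
               ┃                          
               ┃                          
━━━┏━━━━━━━━━━━━━━━━━━━━━━━━━━━━┓         
tor┃ DrawingCanvas              ┃         
───┠────────────────────────────┨         
 ti┃+                           ┃         
s  ┃                            ┃         
hli┃                            ┃         
ing┃                            ┃         
   ┃                            ┃         
dat┃                            ┃         
t(s┃                            ┃         
ut ┃                            ┃         
t(s┃                            ┃         
━━━┃                            ┃         
   ┃                            ┃         
   ┃                            ┃         
   ┃                            ┃         
   ┃                            ┃         


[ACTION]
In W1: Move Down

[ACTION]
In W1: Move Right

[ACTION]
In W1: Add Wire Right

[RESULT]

1 2 3 4 5 6 7 8┃                          
               ┃                          
               ┃                          
  [.]─ ·       ┃                          
               ┃                          
               ┃                          
               ┃                          
━━━┏━━━━━━━━━━━━━━━━━━━━━━━━━━━━┓         
tor┃ DrawingCanvas              ┃         
───┠────────────────────────────┨         
 ti┃+                           ┃         
s  ┃                            ┃         
hli┃                            ┃         
ing┃                            ┃         
   ┃                            ┃         
dat┃                            ┃         
t(s┃                            ┃         
ut ┃                            ┃         
t(s┃                            ┃         
━━━┃                            ┃         
   ┃                            ┃         
   ┃                            ┃         
   ┃                            ┃         
   ┃                            ┃         


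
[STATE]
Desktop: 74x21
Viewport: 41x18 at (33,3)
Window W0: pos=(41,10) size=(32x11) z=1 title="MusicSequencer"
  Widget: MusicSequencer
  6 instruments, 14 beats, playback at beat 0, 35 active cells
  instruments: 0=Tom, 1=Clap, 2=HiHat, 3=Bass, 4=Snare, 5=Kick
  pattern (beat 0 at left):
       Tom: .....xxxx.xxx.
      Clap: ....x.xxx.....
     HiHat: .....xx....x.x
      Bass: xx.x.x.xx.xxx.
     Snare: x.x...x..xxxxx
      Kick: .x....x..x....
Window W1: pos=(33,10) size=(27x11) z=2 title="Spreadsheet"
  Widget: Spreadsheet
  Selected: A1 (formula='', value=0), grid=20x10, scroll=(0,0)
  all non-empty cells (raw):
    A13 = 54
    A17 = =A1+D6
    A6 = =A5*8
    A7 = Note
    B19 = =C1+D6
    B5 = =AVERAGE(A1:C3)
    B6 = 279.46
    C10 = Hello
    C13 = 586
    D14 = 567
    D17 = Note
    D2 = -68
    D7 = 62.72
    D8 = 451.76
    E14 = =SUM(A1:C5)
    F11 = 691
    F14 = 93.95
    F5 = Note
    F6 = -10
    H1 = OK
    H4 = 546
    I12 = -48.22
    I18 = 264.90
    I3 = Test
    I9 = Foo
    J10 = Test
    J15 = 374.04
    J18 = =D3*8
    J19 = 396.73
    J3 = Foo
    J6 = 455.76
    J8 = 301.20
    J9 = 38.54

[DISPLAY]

                                         
                                         
                                         
                                         
                                         
                                         
                                         
┏━━━━━━━━━━━━━━━━━━━━━━━━━┓━━━━━━━━━━━━┓ 
┃ Spreadsheet             ┃            ┃ 
┠─────────────────────────┨────────────┨ 
┃A1:                      ┃23          ┃ 
┃       A       B       C ┃█·          ┃ 
┃-------------------------┃··          ┃ 
┃  1      [0]       0     ┃·█          ┃ 
┃  2        0       0     ┃█·          ┃ 
┃  3        0       0     ┃██          ┃ 
┃  4        0       0     ┃··          ┃ 
┗━━━━━━━━━━━━━━━━━━━━━━━━━┛━━━━━━━━━━━━┛ 


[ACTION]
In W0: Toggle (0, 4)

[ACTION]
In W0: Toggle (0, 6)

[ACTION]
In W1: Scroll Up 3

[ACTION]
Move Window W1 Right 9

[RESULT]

                                         
                                         
                                         
                                         
                                         
                                         
                                         
        ┏┏━━━━━━━━━━━━━━━━━━━━━━━━━┓━━━┓ 
        ┃┃ Spreadsheet             ┃   ┃ 
        ┠┠─────────────────────────┨───┨ 
        ┃┃A1:                      ┃   ┃ 
        ┃┃       A       B       C ┃   ┃ 
        ┃┃-------------------------┃   ┃ 
        ┃┃  1      [0]       0     ┃   ┃ 
        ┃┃  2        0       0     ┃   ┃ 
        ┃┃  3        0       0     ┃   ┃ 
        ┃┃  4        0       0     ┃   ┃ 
        ┗┗━━━━━━━━━━━━━━━━━━━━━━━━━┛━━━┛ 


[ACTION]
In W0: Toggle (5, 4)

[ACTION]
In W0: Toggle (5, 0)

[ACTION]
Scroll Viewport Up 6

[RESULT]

                                         
                                         
                                         
                                         
                                         
                                         
                                         
                                         
                                         
                                         
        ┏┏━━━━━━━━━━━━━━━━━━━━━━━━━┓━━━┓ 
        ┃┃ Spreadsheet             ┃   ┃ 
        ┠┠─────────────────────────┨───┨ 
        ┃┃A1:                      ┃   ┃ 
        ┃┃       A       B       C ┃   ┃ 
        ┃┃-------------------------┃   ┃ 
        ┃┃  1      [0]       0     ┃   ┃ 
        ┃┃  2        0       0     ┃   ┃ 


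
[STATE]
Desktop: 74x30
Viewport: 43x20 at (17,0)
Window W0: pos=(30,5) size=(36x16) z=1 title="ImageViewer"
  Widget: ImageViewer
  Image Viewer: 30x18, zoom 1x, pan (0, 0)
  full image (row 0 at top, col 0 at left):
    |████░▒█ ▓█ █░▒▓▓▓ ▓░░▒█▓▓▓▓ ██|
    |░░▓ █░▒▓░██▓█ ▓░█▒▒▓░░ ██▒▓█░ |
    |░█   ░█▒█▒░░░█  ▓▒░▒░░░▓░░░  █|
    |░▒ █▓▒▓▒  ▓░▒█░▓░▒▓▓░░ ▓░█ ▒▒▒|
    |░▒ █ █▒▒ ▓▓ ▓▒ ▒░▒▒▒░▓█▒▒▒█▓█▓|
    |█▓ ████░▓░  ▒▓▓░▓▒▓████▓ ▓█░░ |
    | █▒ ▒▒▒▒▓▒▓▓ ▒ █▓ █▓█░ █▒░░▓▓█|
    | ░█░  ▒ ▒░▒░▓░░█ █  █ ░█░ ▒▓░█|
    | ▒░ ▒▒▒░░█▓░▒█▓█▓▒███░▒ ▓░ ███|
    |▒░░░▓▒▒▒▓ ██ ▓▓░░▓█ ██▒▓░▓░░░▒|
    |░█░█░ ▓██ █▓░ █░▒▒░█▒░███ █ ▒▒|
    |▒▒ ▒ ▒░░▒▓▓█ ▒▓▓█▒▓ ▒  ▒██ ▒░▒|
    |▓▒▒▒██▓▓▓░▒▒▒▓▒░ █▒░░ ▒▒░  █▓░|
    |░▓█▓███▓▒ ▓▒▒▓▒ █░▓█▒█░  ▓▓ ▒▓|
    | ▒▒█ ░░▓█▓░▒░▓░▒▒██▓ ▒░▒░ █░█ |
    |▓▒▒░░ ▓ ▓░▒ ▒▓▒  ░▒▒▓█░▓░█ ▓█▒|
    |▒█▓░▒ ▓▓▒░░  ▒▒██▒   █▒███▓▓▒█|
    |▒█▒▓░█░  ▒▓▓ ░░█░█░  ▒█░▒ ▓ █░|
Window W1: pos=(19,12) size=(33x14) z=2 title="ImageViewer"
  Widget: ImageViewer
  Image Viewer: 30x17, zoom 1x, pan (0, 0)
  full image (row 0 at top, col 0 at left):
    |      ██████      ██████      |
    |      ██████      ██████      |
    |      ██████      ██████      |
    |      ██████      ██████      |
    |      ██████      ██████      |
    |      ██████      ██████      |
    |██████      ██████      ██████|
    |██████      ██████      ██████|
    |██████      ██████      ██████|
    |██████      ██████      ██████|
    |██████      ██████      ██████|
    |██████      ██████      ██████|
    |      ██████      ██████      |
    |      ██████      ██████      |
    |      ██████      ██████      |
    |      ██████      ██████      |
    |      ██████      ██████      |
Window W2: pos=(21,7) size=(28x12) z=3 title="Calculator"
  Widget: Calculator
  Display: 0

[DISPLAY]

                                           
                                           
                                           
                                           
                                           
             ┏━━━━━━━━━━━━━━━━━━━━━━━━━━━━━
             ┃ ImageViewer                 
    ┏━━━━━━━━━━━━━━━━━━━━━━━━━━┓───────────
    ┃ Calculator               ┃▓░░▒█▓▓▓▓ █
    ┠──────────────────────────┨▒▓░░ ██▒▓█░
    ┃                         0┃░▒░░░▓░░░  
    ┃┌───┬───┬───┬───┐         ┃▓▓░░ ▓░█ ▒▒
  ┏━┃│ 7 │ 8 │ 9 │ ÷ │         ┃━━┓▓█▒▒▒█▓█
  ┃ ┃├───┼───┼───┼───┤         ┃  ┃██▓ ▓█░░
  ┠─┃│ 4 │ 5 │ 6 │ × │         ┃──┨░ █▒░░▓▓
  ┃ ┃├───┼───┼───┼───┤         ┃  ┃ ░█░ ▒▓░
  ┃ ┃│ 1 │ 2 │ 3 │ - │         ┃  ┃░▒ ▓░ ██
  ┃ ┃└───┴───┴───┴───┘         ┃  ┃█▒▓░▓░░░
  ┃ ┗━━━━━━━━━━━━━━━━━━━━━━━━━━┛  ┃░███ █ ▒
  ┃      ██████      ██████       ┃  ▒██ ▒░


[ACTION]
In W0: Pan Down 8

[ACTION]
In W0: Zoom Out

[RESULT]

                                           
                                           
                                           
                                           
                                           
             ┏━━━━━━━━━━━━━━━━━━━━━━━━━━━━━
             ┃ ImageViewer                 
    ┏━━━━━━━━━━━━━━━━━━━━━━━━━━┓───────────
    ┃ Calculator               ┃███░▒ ▓░ ██
    ┠──────────────────────────┨█ ██▒▓░▓░░░
    ┃                         0┃░█▒░███ █ ▒
    ┃┌───┬───┬───┬───┐         ┃▓ ▒  ▒██ ▒░
  ┏━┃│ 7 │ 8 │ 9 │ ÷ │         ┃━━┓ ▒▒░  █▓
  ┃ ┃├───┼───┼───┼───┤         ┃  ┃█░  ▓▓ ▒
  ┠─┃│ 4 │ 5 │ 6 │ × │         ┃──┨▒░▒░ █░█
  ┃ ┃├───┼───┼───┼───┤         ┃  ┃█░▓░█ ▓█
  ┃ ┃│ 1 │ 2 │ 3 │ - │         ┃  ┃█▒███▓▓▒
  ┃ ┃└───┴───┴───┴───┘         ┃  ┃▒█░▒ ▓ █
  ┃ ┗━━━━━━━━━━━━━━━━━━━━━━━━━━┛  ┃        
  ┃      ██████      ██████       ┃        


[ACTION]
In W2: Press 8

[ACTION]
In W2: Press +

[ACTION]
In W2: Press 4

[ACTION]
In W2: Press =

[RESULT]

                                           
                                           
                                           
                                           
                                           
             ┏━━━━━━━━━━━━━━━━━━━━━━━━━━━━━
             ┃ ImageViewer                 
    ┏━━━━━━━━━━━━━━━━━━━━━━━━━━┓───────────
    ┃ Calculator               ┃███░▒ ▓░ ██
    ┠──────────────────────────┨█ ██▒▓░▓░░░
    ┃                        12┃░█▒░███ █ ▒
    ┃┌───┬───┬───┬───┐         ┃▓ ▒  ▒██ ▒░
  ┏━┃│ 7 │ 8 │ 9 │ ÷ │         ┃━━┓ ▒▒░  █▓
  ┃ ┃├───┼───┼───┼───┤         ┃  ┃█░  ▓▓ ▒
  ┠─┃│ 4 │ 5 │ 6 │ × │         ┃──┨▒░▒░ █░█
  ┃ ┃├───┼───┼───┼───┤         ┃  ┃█░▓░█ ▓█
  ┃ ┃│ 1 │ 2 │ 3 │ - │         ┃  ┃█▒███▓▓▒
  ┃ ┃└───┴───┴───┴───┘         ┃  ┃▒█░▒ ▓ █
  ┃ ┗━━━━━━━━━━━━━━━━━━━━━━━━━━┛  ┃        
  ┃      ██████      ██████       ┃        


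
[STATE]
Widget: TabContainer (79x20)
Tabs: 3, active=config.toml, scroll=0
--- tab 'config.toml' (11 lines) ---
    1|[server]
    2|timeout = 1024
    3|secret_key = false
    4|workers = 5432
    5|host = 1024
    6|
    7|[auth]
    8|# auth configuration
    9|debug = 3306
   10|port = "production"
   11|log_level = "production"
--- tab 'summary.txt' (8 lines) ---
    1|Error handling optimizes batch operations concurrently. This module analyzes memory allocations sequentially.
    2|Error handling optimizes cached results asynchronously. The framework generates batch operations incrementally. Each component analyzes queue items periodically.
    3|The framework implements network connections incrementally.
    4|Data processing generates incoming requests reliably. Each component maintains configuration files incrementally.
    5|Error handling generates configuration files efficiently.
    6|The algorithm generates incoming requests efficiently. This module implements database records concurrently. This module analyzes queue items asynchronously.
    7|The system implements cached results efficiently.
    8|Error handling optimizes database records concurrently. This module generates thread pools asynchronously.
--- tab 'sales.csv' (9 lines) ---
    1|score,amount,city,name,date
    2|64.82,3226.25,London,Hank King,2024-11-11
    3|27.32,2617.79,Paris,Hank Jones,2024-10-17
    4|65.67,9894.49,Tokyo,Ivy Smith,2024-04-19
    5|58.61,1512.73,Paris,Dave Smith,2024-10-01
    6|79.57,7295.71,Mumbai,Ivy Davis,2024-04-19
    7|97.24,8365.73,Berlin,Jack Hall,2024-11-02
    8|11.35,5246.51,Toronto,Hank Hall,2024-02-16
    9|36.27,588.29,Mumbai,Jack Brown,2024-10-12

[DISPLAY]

[config.toml]│ summary.txt │ sales.csv                                         
───────────────────────────────────────────────────────────────────────────────
[server]                                                                       
timeout = 1024                                                                 
secret_key = false                                                             
workers = 5432                                                                 
host = 1024                                                                    
                                                                               
[auth]                                                                         
# auth configuration                                                           
debug = 3306                                                                   
port = "production"                                                            
log_level = "production"                                                       
                                                                               
                                                                               
                                                                               
                                                                               
                                                                               
                                                                               
                                                                               


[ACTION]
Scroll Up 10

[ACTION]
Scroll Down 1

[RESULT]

[config.toml]│ summary.txt │ sales.csv                                         
───────────────────────────────────────────────────────────────────────────────
timeout = 1024                                                                 
secret_key = false                                                             
workers = 5432                                                                 
host = 1024                                                                    
                                                                               
[auth]                                                                         
# auth configuration                                                           
debug = 3306                                                                   
port = "production"                                                            
log_level = "production"                                                       
                                                                               
                                                                               
                                                                               
                                                                               
                                                                               
                                                                               
                                                                               
                                                                               


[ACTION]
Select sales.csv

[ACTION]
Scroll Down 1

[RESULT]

 config.toml │ summary.txt │[sales.csv]                                        
───────────────────────────────────────────────────────────────────────────────
64.82,3226.25,London,Hank King,2024-11-11                                      
27.32,2617.79,Paris,Hank Jones,2024-10-17                                      
65.67,9894.49,Tokyo,Ivy Smith,2024-04-19                                       
58.61,1512.73,Paris,Dave Smith,2024-10-01                                      
79.57,7295.71,Mumbai,Ivy Davis,2024-04-19                                      
97.24,8365.73,Berlin,Jack Hall,2024-11-02                                      
11.35,5246.51,Toronto,Hank Hall,2024-02-16                                     
36.27,588.29,Mumbai,Jack Brown,2024-10-12                                      
                                                                               
                                                                               
                                                                               
                                                                               
                                                                               
                                                                               
                                                                               
                                                                               
                                                                               
                                                                               


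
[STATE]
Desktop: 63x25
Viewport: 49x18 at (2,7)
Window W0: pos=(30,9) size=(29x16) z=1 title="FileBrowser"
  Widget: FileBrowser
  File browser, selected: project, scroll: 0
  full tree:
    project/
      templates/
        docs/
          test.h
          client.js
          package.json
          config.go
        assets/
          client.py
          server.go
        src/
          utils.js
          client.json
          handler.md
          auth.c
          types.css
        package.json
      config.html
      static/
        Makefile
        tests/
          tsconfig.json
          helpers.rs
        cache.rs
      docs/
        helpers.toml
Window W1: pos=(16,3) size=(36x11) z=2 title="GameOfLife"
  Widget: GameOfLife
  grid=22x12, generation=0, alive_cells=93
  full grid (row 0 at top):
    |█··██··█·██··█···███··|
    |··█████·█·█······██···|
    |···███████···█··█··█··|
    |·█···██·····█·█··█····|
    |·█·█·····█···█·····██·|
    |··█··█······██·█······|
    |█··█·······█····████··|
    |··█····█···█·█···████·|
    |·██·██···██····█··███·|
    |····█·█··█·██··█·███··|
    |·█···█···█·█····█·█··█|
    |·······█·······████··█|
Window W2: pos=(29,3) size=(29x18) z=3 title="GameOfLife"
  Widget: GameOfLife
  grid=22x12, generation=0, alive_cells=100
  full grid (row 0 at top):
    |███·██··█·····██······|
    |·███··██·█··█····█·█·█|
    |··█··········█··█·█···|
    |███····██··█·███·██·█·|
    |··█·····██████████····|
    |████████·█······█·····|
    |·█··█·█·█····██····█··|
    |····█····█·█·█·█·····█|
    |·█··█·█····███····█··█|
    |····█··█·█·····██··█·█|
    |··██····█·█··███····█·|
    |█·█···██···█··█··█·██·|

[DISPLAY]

              ┃·█···██·····┃███·██··█·····██·····
              ┃·█·█·····█··┃·███··██·█··█····█·█·
              ┃··█··█······┃··█··········█··█·█··
              ┃█··█·······█┃███····██··█·███·██·█
              ┃··█····█···█┃··█·····██████████···
              ┃·██·██···██·┃████████·█······█····
              ┗━━━━━━━━━━━━┃·█··█·█·█····██····█·
                           ┃····█····█·█·█·█·····
                           ┃·█··█·█····███····█··
                           ┃····█··█·█·····██··█·
                           ┃··██····█·█··███····█
                           ┃█·█···██···█··█··█·██
                           ┃                     
                           ┗━━━━━━━━━━━━━━━━━━━━━
                            ┃                    
                            ┃                    
                            ┃                    
                            ┗━━━━━━━━━━━━━━━━━━━━


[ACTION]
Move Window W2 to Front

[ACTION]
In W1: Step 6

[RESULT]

              ┃····█·······┃███·██··█·····██·····
              ┃····█·█····█┃·███··██·█··█····█·█·
              ┃···········█┃··█··········█··█·█··
              ┃··········█·┃███····██··█·███·██·█
              ┃········██·█┃··█·····██████████···
              ┃·······█····┃████████·█······█····
              ┗━━━━━━━━━━━━┃·█··█·█·█····██····█·
                           ┃····█····█·█·█·█·····
                           ┃·█··█·█····███····█··
                           ┃····█··█·█·····██··█·
                           ┃··██····█·█··███····█
                           ┃█·█···██···█··█··█·██
                           ┃                     
                           ┗━━━━━━━━━━━━━━━━━━━━━
                            ┃                    
                            ┃                    
                            ┃                    
                            ┗━━━━━━━━━━━━━━━━━━━━
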